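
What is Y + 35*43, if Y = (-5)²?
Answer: 1530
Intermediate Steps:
Y = 25
Y + 35*43 = 25 + 35*43 = 25 + 1505 = 1530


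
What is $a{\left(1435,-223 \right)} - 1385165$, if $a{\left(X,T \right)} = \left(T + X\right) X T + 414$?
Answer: $-389230811$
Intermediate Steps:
$a{\left(X,T \right)} = 414 + T X \left(T + X\right)$ ($a{\left(X,T \right)} = X \left(T + X\right) T + 414 = T X \left(T + X\right) + 414 = 414 + T X \left(T + X\right)$)
$a{\left(1435,-223 \right)} - 1385165 = \left(414 - 223 \cdot 1435^{2} + 1435 \left(-223\right)^{2}\right) - 1385165 = \left(414 - 459207175 + 1435 \cdot 49729\right) - 1385165 = \left(414 - 459207175 + 71361115\right) - 1385165 = -387845646 - 1385165 = -389230811$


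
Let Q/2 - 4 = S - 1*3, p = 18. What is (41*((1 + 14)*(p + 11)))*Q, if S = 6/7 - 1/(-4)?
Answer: 1052265/14 ≈ 75162.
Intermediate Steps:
S = 31/28 (S = 6*(⅐) - 1*(-¼) = 6/7 + ¼ = 31/28 ≈ 1.1071)
Q = 59/14 (Q = 8 + 2*(31/28 - 1*3) = 8 + 2*(31/28 - 3) = 8 + 2*(-53/28) = 8 - 53/14 = 59/14 ≈ 4.2143)
(41*((1 + 14)*(p + 11)))*Q = (41*((1 + 14)*(18 + 11)))*(59/14) = (41*(15*29))*(59/14) = (41*435)*(59/14) = 17835*(59/14) = 1052265/14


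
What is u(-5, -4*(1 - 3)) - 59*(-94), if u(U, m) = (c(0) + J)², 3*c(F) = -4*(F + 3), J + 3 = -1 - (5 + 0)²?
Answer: 6635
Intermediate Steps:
J = -29 (J = -3 + (-1 - (5 + 0)²) = -3 + (-1 - 1*5²) = -3 + (-1 - 1*25) = -3 + (-1 - 25) = -3 - 26 = -29)
c(F) = -4 - 4*F/3 (c(F) = (-4*(F + 3))/3 = (-4*(3 + F))/3 = (-12 - 4*F)/3 = -4 - 4*F/3)
u(U, m) = 1089 (u(U, m) = ((-4 - 4/3*0) - 29)² = ((-4 + 0) - 29)² = (-4 - 29)² = (-33)² = 1089)
u(-5, -4*(1 - 3)) - 59*(-94) = 1089 - 59*(-94) = 1089 + 5546 = 6635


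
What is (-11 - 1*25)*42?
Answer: -1512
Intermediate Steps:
(-11 - 1*25)*42 = (-11 - 25)*42 = -36*42 = -1512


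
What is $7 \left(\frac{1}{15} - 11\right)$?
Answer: $- \frac{1148}{15} \approx -76.533$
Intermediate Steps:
$7 \left(\frac{1}{15} - 11\right) = 7 \left(- \frac{164}{15}\right) = - \frac{1148}{15}$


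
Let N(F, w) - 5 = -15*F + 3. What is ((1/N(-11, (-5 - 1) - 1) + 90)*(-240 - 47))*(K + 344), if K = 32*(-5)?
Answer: -822273368/173 ≈ -4.7530e+6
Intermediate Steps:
N(F, w) = 8 - 15*F (N(F, w) = 5 + (-15*F + 3) = 5 + (3 - 15*F) = 8 - 15*F)
K = -160
((1/N(-11, (-5 - 1) - 1) + 90)*(-240 - 47))*(K + 344) = ((1/(8 - 15*(-11)) + 90)*(-240 - 47))*(-160 + 344) = ((1/(8 + 165) + 90)*(-287))*184 = ((1/173 + 90)*(-287))*184 = ((15571/173)*(-287))*184 = -4468877/173*184 = -822273368/173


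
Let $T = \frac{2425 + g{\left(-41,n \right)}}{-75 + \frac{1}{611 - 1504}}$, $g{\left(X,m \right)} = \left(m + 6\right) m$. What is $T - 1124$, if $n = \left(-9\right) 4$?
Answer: $- \frac{78410989}{66976} \approx -1170.7$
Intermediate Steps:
$n = -36$
$g{\left(X,m \right)} = m \left(6 + m\right)$ ($g{\left(X,m \right)} = \left(6 + m\right) m = m \left(6 + m\right)$)
$T = - \frac{3129965}{66976}$ ($T = \frac{2425 - 36 \left(6 - 36\right)}{-75 + \frac{1}{611 - 1504}} = \frac{2425 - -1080}{-75 + \frac{1}{-893}} = \frac{2425 + 1080}{-75 - \frac{1}{893}} = \frac{3505}{- \frac{66976}{893}} = 3505 \left(- \frac{893}{66976}\right) = - \frac{3129965}{66976} \approx -46.733$)
$T - 1124 = - \frac{3129965}{66976} - 1124 = - \frac{78410989}{66976}$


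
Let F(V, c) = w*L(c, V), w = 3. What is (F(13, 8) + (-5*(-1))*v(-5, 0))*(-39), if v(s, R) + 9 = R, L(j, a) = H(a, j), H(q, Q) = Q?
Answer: 819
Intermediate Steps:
L(j, a) = j
v(s, R) = -9 + R
F(V, c) = 3*c
(F(13, 8) + (-5*(-1))*v(-5, 0))*(-39) = (3*8 + (-5*(-1))*(-9 + 0))*(-39) = (24 + 5*(-9))*(-39) = (24 - 45)*(-39) = -21*(-39) = 819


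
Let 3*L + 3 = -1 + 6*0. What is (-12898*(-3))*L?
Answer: -51592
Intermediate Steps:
L = -4/3 (L = -1 + (-1 + 6*0)/3 = -1 + (-1 + 0)/3 = -1 + (1/3)*(-1) = -1 - 1/3 = -4/3 ≈ -1.3333)
(-12898*(-3))*L = -12898*(-3)*(-4/3) = 38694*(-4/3) = -51592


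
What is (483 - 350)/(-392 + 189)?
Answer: -19/29 ≈ -0.65517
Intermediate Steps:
(483 - 350)/(-392 + 189) = 133/(-203) = 133*(-1/203) = -19/29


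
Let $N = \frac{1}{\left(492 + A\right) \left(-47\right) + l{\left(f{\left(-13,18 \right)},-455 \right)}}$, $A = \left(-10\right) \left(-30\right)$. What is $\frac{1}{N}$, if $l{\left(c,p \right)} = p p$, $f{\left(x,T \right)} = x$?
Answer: $169801$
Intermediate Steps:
$l{\left(c,p \right)} = p^{2}$
$A = 300$
$N = \frac{1}{169801}$ ($N = \frac{1}{\left(492 + 300\right) \left(-47\right) + \left(-455\right)^{2}} = \frac{1}{792 \left(-47\right) + 207025} = \frac{1}{-37224 + 207025} = \frac{1}{169801} \approx 5.8892 \cdot 10^{-6}$)
$\frac{1}{N} = \frac{1}{\frac{1}{169801}} = 169801$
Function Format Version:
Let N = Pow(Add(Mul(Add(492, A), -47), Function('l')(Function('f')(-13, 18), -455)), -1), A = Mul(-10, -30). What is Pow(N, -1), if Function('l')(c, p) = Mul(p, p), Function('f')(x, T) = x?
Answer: 169801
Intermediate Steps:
Function('l')(c, p) = Pow(p, 2)
A = 300
N = Rational(1, 169801) (N = Pow(Add(Mul(Add(492, 300), -47), Pow(-455, 2)), -1) = Pow(Add(Mul(792, -47), 207025), -1) = Pow(Add(-37224, 207025), -1) = Pow(169801, -1) = Rational(1, 169801) ≈ 5.8892e-6)
Pow(N, -1) = Pow(Rational(1, 169801), -1) = 169801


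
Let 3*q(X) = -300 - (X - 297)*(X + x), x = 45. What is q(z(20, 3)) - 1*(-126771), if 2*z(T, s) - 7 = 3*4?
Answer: 1582727/12 ≈ 1.3189e+5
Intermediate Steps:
z(T, s) = 19/2 (z(T, s) = 7/2 + (3*4)/2 = 7/2 + (½)*12 = 7/2 + 6 = 19/2)
q(X) = -100 - (-297 + X)*(45 + X)/3 (q(X) = (-300 - (X - 297)*(X + 45))/3 = (-300 - (-297 + X)*(45 + X))/3 = -100 - (-297 + X)*(45 + X)/3)
q(z(20, 3)) - 1*(-126771) = (4355 + 84*(19/2) - (19/2)²/3) - 1*(-126771) = (4355 + 798 - ⅓*361/4) + 126771 = (4355 + 798 - 361/12) + 126771 = 61475/12 + 126771 = 1582727/12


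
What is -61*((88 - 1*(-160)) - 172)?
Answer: -4636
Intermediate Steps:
-61*((88 - 1*(-160)) - 172) = -61*((88 + 160) - 172) = -61*(248 - 172) = -61*76 = -4636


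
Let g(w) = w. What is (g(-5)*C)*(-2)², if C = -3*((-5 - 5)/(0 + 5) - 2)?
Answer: -240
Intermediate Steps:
C = 12 (C = -3*(-10/5 - 2) = -3*(-10*⅕ - 2) = -3*(-2 - 2) = -3*(-4) = 12)
(g(-5)*C)*(-2)² = -5*12*(-2)² = -60*4 = -240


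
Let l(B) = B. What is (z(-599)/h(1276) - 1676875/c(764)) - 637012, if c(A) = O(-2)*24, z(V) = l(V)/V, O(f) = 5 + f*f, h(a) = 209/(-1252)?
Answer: -29108007035/45144 ≈ -6.4478e+5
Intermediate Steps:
h(a) = -209/1252 (h(a) = 209*(-1/1252) = -209/1252)
O(f) = 5 + f²
z(V) = 1 (z(V) = V/V = 1)
c(A) = 216 (c(A) = (5 + (-2)²)*24 = (5 + 4)*24 = 9*24 = 216)
(z(-599)/h(1276) - 1676875/c(764)) - 637012 = (1/(-209/1252) - 1676875/216) - 637012 = (1*(-1252/209) - 1676875*1/216) - 637012 = (-1252/209 - 1676875/216) - 637012 = -350737307/45144 - 637012 = -29108007035/45144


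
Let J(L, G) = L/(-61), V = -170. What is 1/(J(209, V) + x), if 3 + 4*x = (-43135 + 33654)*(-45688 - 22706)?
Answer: 244/39555053335 ≈ 6.1686e-9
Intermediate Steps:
x = 648443511/4 (x = -¾ + ((-43135 + 33654)*(-45688 - 22706))/4 = -¾ + (-9481*(-68394))/4 = -¾ + (¼)*648443514 = -¾ + 324221757/2 = 648443511/4 ≈ 1.6211e+8)
J(L, G) = -L/61 (J(L, G) = L*(-1/61) = -L/61)
1/(J(209, V) + x) = 1/(-1/61*209 + 648443511/4) = 1/(-209/61 + 648443511/4) = 1/(39555053335/244) = 244/39555053335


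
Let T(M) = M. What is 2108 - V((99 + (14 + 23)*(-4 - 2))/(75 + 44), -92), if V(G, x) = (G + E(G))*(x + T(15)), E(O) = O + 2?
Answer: 35748/17 ≈ 2102.8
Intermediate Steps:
E(O) = 2 + O
V(G, x) = (2 + 2*G)*(15 + x) (V(G, x) = (G + (2 + G))*(x + 15) = (2 + 2*G)*(15 + x))
2108 - V((99 + (14 + 23)*(-4 - 2))/(75 + 44), -92) = 2108 - (30 + 2*(-92) + 30*((99 + (14 + 23)*(-4 - 2))/(75 + 44)) + 2*((99 + (14 + 23)*(-4 - 2))/(75 + 44))*(-92)) = 2108 - (30 - 184 + 30*((99 + 37*(-6))/119) + 2*((99 + 37*(-6))/119)*(-92)) = 2108 - (30 - 184 + 30*((99 - 222)*(1/119)) + 2*((99 - 222)*(1/119))*(-92)) = 2108 - (30 - 184 + 30*(-123*1/119) + 2*(-123*1/119)*(-92)) = 2108 - (30 - 184 + 30*(-123/119) + 2*(-123/119)*(-92)) = 2108 - (30 - 184 - 3690/119 + 22632/119) = 2108 - 1*88/17 = 2108 - 88/17 = 35748/17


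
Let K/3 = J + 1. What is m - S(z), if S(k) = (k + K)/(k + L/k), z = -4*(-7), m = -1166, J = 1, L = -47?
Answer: -860294/737 ≈ -1167.3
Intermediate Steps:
z = 28
K = 6 (K = 3*(1 + 1) = 3*2 = 6)
S(k) = (6 + k)/(k - 47/k) (S(k) = (k + 6)/(k - 47/k) = (6 + k)/(k - 47/k))
m - S(z) = -1166 - 28*(6 + 28)/(-47 + 28²) = -1166 - 28*34/(-47 + 784) = -1166 - 28*34/737 = -1166 - 1*952/737 = -1166 - 952/737 = -860294/737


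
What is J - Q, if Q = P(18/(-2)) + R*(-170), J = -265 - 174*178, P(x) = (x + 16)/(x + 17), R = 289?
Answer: 143137/8 ≈ 17892.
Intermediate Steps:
P(x) = (16 + x)/(17 + x)
J = -31237 (J = -265 - 30972 = -31237)
Q = -393033/8 (Q = (16 + 18/(-2))/(17 + 18/(-2)) + 289*(-170) = (16 + 18*(-½))/(17 + 18*(-½)) - 49130 = (16 - 9)/(17 - 9) - 49130 = 7/8 - 49130 = -393033/8 ≈ -49129.)
J - Q = -31237 - 1*(-393033/8) = -31237 + 393033/8 = 143137/8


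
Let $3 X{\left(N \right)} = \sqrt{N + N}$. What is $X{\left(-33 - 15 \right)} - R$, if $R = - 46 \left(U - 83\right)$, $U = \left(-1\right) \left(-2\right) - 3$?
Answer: $-3864 + \frac{4 i \sqrt{6}}{3} \approx -3864.0 + 3.266 i$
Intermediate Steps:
$U = -1$ ($U = 2 - 3 = -1$)
$R = 3864$ ($R = - 46 \left(-1 - 83\right) = \left(-46\right) \left(-84\right) = 3864$)
$X{\left(N \right)} = \frac{\sqrt{2} \sqrt{N}}{3}$ ($X{\left(N \right)} = \frac{\sqrt{N + N}}{3} = \frac{\sqrt{2 N}}{3} = \frac{\sqrt{2} \sqrt{N}}{3}$)
$X{\left(-33 - 15 \right)} - R = \frac{\sqrt{2} \sqrt{-33 - 15}}{3} - 3864 = \frac{\sqrt{2} \sqrt{-48}}{3} - 3864 = \frac{\sqrt{2} \cdot 4 i \sqrt{3}}{3} - 3864 = \frac{4 i \sqrt{6}}{3} - 3864 = -3864 + \frac{4 i \sqrt{6}}{3}$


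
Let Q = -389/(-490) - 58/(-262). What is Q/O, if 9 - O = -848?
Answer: 65169/55010830 ≈ 0.0011847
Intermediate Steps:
O = 857 (O = 9 - 1*(-848) = 9 + 848 = 857)
Q = 65169/64190 (Q = -389*(-1/490) - 58*(-1/262) = 389/490 + 29/131 = 65169/64190 ≈ 1.0153)
Q/O = (65169/64190)/857 = (65169/64190)*(1/857) = 65169/55010830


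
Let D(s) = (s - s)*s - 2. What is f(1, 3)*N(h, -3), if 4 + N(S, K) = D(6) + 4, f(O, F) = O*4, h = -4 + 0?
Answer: -8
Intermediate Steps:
h = -4
D(s) = -2 (D(s) = 0*s - 2 = 0 - 2 = -2)
f(O, F) = 4*O
N(S, K) = -2 (N(S, K) = -4 + (-2 + 4) = -4 + 2 = -2)
f(1, 3)*N(h, -3) = (4*1)*(-2) = 4*(-2) = -8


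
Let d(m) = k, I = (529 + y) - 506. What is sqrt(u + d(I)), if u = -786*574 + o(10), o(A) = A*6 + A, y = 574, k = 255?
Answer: I*sqrt(450839) ≈ 671.45*I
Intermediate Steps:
o(A) = 7*A (o(A) = 6*A + A = 7*A)
I = 597 (I = (529 + 574) - 506 = 1103 - 506 = 597)
u = -451094 (u = -786*574 + 7*10 = -451164 + 70 = -451094)
d(m) = 255
sqrt(u + d(I)) = sqrt(-451094 + 255) = sqrt(-450839) = I*sqrt(450839)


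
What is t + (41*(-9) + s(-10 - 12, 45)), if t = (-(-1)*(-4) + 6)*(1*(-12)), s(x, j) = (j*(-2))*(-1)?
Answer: -303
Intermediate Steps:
s(x, j) = 2*j (s(x, j) = -2*j*(-1) = 2*j)
t = -24 (t = (-1*4 + 6)*(-12) = (-4 + 6)*(-12) = 2*(-12) = -24)
t + (41*(-9) + s(-10 - 12, 45)) = -24 + (41*(-9) + 2*45) = -24 + (-369 + 90) = -24 - 279 = -303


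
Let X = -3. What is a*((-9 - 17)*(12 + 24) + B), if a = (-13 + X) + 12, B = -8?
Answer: 3776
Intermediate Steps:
a = -4 (a = (-13 - 3) + 12 = -16 + 12 = -4)
a*((-9 - 17)*(12 + 24) + B) = -4*((-9 - 17)*(12 + 24) - 8) = -4*(-26*36 - 8) = -4*(-936 - 8) = -4*(-944) = 3776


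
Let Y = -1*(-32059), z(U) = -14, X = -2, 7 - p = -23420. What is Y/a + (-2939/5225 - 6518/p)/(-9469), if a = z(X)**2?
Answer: 1955706571999627/11956651175700 ≈ 163.57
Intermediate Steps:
p = 23427 (p = 7 - 1*(-23420) = 7 + 23420 = 23427)
Y = 32059
a = 196 (a = (-14)**2 = 196)
Y/a + (-2939/5225 - 6518/p)/(-9469) = 32059/196 + (-2939/5225 - 6518/23427)/(-9469) = 32059*(1/196) + (-2939*1/5225 - 6518*1/23427)*(-1/9469) = 32059/196 + (-2939/5225 - 6518/23427)*(-1/9469) = 32059/196 - 5416237/6442425*(-1/9469) = 32059/196 + 5416237/61003322325 = 1955706571999627/11956651175700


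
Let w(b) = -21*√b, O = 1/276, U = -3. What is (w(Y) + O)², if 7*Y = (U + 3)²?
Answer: 1/76176 ≈ 1.3127e-5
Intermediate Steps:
Y = 0 (Y = (-3 + 3)²/7 = (⅐)*0² = (⅐)*0 = 0)
O = 1/276 ≈ 0.0036232
(w(Y) + O)² = (-21*√0 + 1/276)² = (-21*0 + 1/276)² = (0 + 1/276)² = (1/276)² = 1/76176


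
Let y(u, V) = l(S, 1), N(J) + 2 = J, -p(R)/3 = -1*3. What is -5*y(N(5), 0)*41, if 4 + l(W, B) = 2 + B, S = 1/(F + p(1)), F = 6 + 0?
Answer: 205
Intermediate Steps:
F = 6
p(R) = 9 (p(R) = -(-3)*3 = -3*(-3) = 9)
S = 1/15 (S = 1/(6 + 9) = 1/15 ≈ 0.066667)
l(W, B) = -2 + B (l(W, B) = -4 + (2 + B) = -2 + B)
N(J) = -2 + J
y(u, V) = -1 (y(u, V) = -2 + 1 = -1)
-5*y(N(5), 0)*41 = -5*(-1)*41 = 5*41 = 205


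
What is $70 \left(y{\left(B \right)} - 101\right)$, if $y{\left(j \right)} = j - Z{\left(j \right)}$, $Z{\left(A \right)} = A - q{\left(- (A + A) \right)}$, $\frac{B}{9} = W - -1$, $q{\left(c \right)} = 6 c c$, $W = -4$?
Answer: $1217650$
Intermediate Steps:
$q{\left(c \right)} = 6 c^{2}$
$B = -27$ ($B = 9 \left(-4 - -1\right) = 9 \left(-4 + 1\right) = 9 \left(-3\right) = -27$)
$Z{\left(A \right)} = A - 24 A^{2}$ ($Z{\left(A \right)} = A - 6 \left(- (A + A)\right)^{2} = A - 6 \left(- 2 A\right)^{2} = A - 6 \cdot 4 A^{2} = A - 24 A^{2}$)
$y{\left(j \right)} = j - j \left(1 - 24 j\right)$
$70 \left(y{\left(B \right)} - 101\right) = 70 \left(24 \left(-27\right)^{2} - 101\right) = 70 \left(24 \cdot 729 - 101\right) = 70 \left(17496 - 101\right) = 70 \cdot 17395 = 1217650$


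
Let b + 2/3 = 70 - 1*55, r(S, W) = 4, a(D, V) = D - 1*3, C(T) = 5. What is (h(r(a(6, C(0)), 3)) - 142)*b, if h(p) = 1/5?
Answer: -30487/15 ≈ -2032.5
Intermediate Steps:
a(D, V) = -3 + D (a(D, V) = D - 3 = -3 + D)
h(p) = ⅕
b = 43/3 (b = -⅔ + (70 - 1*55) = -⅔ + (70 - 55) = -⅔ + 15 = 43/3 ≈ 14.333)
(h(r(a(6, C(0)), 3)) - 142)*b = (⅕ - 142)*(43/3) = -709/5*43/3 = -30487/15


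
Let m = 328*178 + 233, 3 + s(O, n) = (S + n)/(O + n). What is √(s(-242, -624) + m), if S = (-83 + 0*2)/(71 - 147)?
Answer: √63476016849710/32908 ≈ 242.10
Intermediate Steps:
S = 83/76 (S = (-83 + 0)/(-76) = -83*(-1/76) = 83/76 ≈ 1.0921)
s(O, n) = -3 + (83/76 + n)/(O + n)
m = 58617 (m = 58384 + 233 = 58617)
√(s(-242, -624) + m) = √((83/76 - 3*(-242) - 2*(-624))/(-242 - 624) + 58617) = √((83/76 + 726 + 1248)/(-866) + 58617) = √(-1/866*150107/76 + 58617) = √(-150107/65816 + 58617) = √(3857786365/65816) = √63476016849710/32908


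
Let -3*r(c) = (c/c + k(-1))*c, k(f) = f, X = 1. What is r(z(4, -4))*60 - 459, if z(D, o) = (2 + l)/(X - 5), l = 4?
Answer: -459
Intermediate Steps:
z(D, o) = -3/2 (z(D, o) = (2 + 4)/(1 - 5) = 6/(-4) = 6*(-¼) = -3/2)
r(c) = 0 (r(c) = -(c/c - 1)*c/3 = -(1 - 1)*c/3 = -0*c = -⅓*0 = 0)
r(z(4, -4))*60 - 459 = 0*60 - 459 = 0 - 459 = -459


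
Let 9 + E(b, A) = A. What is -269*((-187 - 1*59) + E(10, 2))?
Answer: 68057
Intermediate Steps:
E(b, A) = -9 + A
-269*((-187 - 1*59) + E(10, 2)) = -269*((-187 - 1*59) + (-9 + 2)) = -269*((-187 - 59) - 7) = -269*(-246 - 7) = -269*(-253) = 68057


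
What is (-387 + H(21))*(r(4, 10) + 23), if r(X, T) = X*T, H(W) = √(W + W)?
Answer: -24381 + 63*√42 ≈ -23973.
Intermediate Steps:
H(W) = √2*√W (H(W) = √(2*W) = √2*√W)
r(X, T) = T*X
(-387 + H(21))*(r(4, 10) + 23) = (-387 + √2*√21)*(10*4 + 23) = (-387 + √42)*(40 + 23) = (-387 + √42)*63 = -24381 + 63*√42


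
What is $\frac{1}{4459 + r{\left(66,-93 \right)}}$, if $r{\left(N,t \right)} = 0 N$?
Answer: $\frac{1}{4459} \approx 0.00022427$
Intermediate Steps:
$r{\left(N,t \right)} = 0$
$\frac{1}{4459 + r{\left(66,-93 \right)}} = \frac{1}{4459 + 0} = \frac{1}{4459}$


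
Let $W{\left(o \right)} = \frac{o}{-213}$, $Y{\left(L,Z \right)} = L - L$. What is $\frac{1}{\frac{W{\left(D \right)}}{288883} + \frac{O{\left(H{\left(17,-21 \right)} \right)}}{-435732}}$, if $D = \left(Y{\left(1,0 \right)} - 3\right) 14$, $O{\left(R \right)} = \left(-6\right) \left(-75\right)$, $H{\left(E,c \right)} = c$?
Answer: $- \frac{212789649578}{219612181} \approx -968.93$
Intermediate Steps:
$Y{\left(L,Z \right)} = 0$
$O{\left(R \right)} = 450$
$D = -42$ ($D = \left(0 - 3\right) 14 = \left(-3\right) 14 = -42$)
$W{\left(o \right)} = - \frac{o}{213}$ ($W{\left(o \right)} = o \left(- \frac{1}{213}\right) = - \frac{o}{213}$)
$\frac{1}{\frac{W{\left(D \right)}}{288883} + \frac{O{\left(H{\left(17,-21 \right)} \right)}}{-435732}} = \frac{1}{\frac{\left(- \frac{1}{213}\right) \left(-42\right)}{288883} + \frac{450}{-435732}} = \frac{1}{\frac{14}{71} \cdot \frac{1}{288883} + 450 \left(- \frac{1}{435732}\right)} = \frac{1}{\frac{2}{2930099} - \frac{75}{72622}} = \frac{1}{- \frac{219612181}{212789649578}} = - \frac{212789649578}{219612181}$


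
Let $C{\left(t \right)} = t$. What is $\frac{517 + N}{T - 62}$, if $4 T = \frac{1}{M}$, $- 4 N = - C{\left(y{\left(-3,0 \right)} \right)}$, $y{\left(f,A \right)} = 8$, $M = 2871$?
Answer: $- \frac{5960196}{712007} \approx -8.371$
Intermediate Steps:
$N = 2$ ($N = - \frac{\left(-1\right) 8}{4} = \left(- \frac{1}{4}\right) \left(-8\right) = 2$)
$T = \frac{1}{11484}$ ($T = \frac{1}{4 \cdot 2871} = \frac{1}{4} \cdot \frac{1}{2871} = \frac{1}{11484} \approx 8.7078 \cdot 10^{-5}$)
$\frac{517 + N}{T - 62} = \frac{517 + 2}{\frac{1}{11484} - 62} = \frac{519}{- \frac{712007}{11484}} = 519 \left(- \frac{11484}{712007}\right) = - \frac{5960196}{712007}$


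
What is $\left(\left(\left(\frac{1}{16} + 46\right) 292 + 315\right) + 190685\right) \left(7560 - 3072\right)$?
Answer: $917572722$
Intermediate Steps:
$\left(\left(\left(\frac{1}{16} + 46\right) 292 + 315\right) + 190685\right) \left(7560 - 3072\right) = \left(\left(\frac{737}{16} \cdot 292 + 315\right) + 190685\right) 4488 = \left(\left(\frac{53801}{4} + 315\right) + 190685\right) 4488 = \left(\frac{55061}{4} + 190685\right) 4488 = \frac{817801}{4} \cdot 4488 = 917572722$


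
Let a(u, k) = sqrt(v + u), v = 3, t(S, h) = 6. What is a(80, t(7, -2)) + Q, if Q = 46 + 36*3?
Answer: 154 + sqrt(83) ≈ 163.11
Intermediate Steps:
a(u, k) = sqrt(3 + u)
Q = 154 (Q = 46 + 108 = 154)
a(80, t(7, -2)) + Q = sqrt(3 + 80) + 154 = sqrt(83) + 154 = 154 + sqrt(83)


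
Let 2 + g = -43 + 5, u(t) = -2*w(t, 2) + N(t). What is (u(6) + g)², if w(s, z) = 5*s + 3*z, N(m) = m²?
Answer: 5776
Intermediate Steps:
w(s, z) = 3*z + 5*s
u(t) = -12 + t² - 10*t (u(t) = -2*(3*2 + 5*t) + t² = -2*(6 + 5*t) + t² = (-12 - 10*t) + t² = -12 + t² - 10*t)
g = -40 (g = -2 + (-43 + 5) = -2 - 38 = -40)
(u(6) + g)² = ((-12 + 6² - 10*6) - 40)² = ((-12 + 36 - 60) - 40)² = (-36 - 40)² = (-76)² = 5776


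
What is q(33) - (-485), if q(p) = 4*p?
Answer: 617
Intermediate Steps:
q(33) - (-485) = 4*33 - (-485) = 132 - 1*(-485) = 132 + 485 = 617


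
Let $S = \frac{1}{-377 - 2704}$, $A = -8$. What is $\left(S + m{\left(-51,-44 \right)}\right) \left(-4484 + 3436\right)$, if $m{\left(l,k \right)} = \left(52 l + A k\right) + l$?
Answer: $\frac{7591116736}{3081} \approx 2.4638 \cdot 10^{6}$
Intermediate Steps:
$S = - \frac{1}{3081}$ ($S = \frac{1}{-3081} = - \frac{1}{3081} \approx -0.00032457$)
$m{\left(l,k \right)} = - 8 k + 53 l$ ($m{\left(l,k \right)} = \left(52 l - 8 k\right) + l = \left(- 8 k + 52 l\right) + l = - 8 k + 53 l$)
$\left(S + m{\left(-51,-44 \right)}\right) \left(-4484 + 3436\right) = \left(- \frac{1}{3081} + \left(\left(-8\right) \left(-44\right) + 53 \left(-51\right)\right)\right) \left(-4484 + 3436\right) = \left(- \frac{1}{3081} + \left(352 - 2703\right)\right) \left(-1048\right) = \left(- \frac{1}{3081} - 2351\right) \left(-1048\right) = \left(- \frac{7243432}{3081}\right) \left(-1048\right) = \frac{7591116736}{3081}$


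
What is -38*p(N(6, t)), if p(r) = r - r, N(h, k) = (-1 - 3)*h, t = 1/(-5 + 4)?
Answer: 0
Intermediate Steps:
t = -1 (t = 1/(-1) = -1)
N(h, k) = -4*h
p(r) = 0
-38*p(N(6, t)) = -38*0 = 0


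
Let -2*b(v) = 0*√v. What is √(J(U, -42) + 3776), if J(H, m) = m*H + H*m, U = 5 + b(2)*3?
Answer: 2*√839 ≈ 57.931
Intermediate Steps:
b(v) = 0 (b(v) = -0*√v = -½*0 = 0)
U = 5 (U = 5 + 0*3 = 5 + 0 = 5)
J(H, m) = 2*H*m (J(H, m) = H*m + H*m = 2*H*m)
√(J(U, -42) + 3776) = √(2*5*(-42) + 3776) = √(-420 + 3776) = √3356 = 2*√839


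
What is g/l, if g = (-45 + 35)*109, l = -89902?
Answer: 545/44951 ≈ 0.012124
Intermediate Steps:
g = -1090 (g = -10*109 = -1090)
g/l = -1090/(-89902) = -1090*(-1/89902) = 545/44951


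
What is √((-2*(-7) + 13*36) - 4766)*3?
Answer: 18*I*√119 ≈ 196.36*I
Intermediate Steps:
√((-2*(-7) + 13*36) - 4766)*3 = √((14 + 468) - 4766)*3 = √(482 - 4766)*3 = √(-4284)*3 = (6*I*√119)*3 = 18*I*√119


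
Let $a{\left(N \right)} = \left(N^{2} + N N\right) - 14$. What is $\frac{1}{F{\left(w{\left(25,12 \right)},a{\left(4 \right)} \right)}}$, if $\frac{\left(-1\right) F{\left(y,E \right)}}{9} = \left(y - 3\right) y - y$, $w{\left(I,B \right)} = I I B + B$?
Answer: $- \frac{1}{507600864} \approx -1.9701 \cdot 10^{-9}$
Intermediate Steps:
$w{\left(I,B \right)} = B + B I^{2}$ ($w{\left(I,B \right)} = I^{2} B + B = B I^{2} + B = B + B I^{2}$)
$a{\left(N \right)} = -14 + 2 N^{2}$ ($a{\left(N \right)} = \left(N^{2} + N^{2}\right) - 14 = 2 N^{2} - 14 = -14 + 2 N^{2}$)
$F{\left(y,E \right)} = 9 y - 9 y \left(-3 + y\right)$ ($F{\left(y,E \right)} = - 9 \left(\left(y - 3\right) y - y\right) = - 9 \left(\left(-3 + y\right) y - y\right) = - 9 \left(y \left(-3 + y\right) - y\right) = - 9 \left(- y + y \left(-3 + y\right)\right) = 9 y - 9 y \left(-3 + y\right)$)
$\frac{1}{F{\left(w{\left(25,12 \right)},a{\left(4 \right)} \right)}} = \frac{1}{9 \cdot 12 \left(1 + 25^{2}\right) \left(4 - 12 \left(1 + 25^{2}\right)\right)} = \frac{1}{9 \cdot 12 \left(1 + 625\right) \left(4 - 12 \left(1 + 625\right)\right)} = \frac{1}{9 \cdot 12 \cdot 626 \left(4 - 12 \cdot 626\right)} = \frac{1}{9 \cdot 7512 \left(4 - 7512\right)} = \frac{1}{9 \cdot 7512 \left(-7508\right)} = \frac{1}{-507600864} = - \frac{1}{507600864}$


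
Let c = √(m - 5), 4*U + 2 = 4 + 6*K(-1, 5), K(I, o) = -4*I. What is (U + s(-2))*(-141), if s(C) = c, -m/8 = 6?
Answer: -1833/2 - 141*I*√53 ≈ -916.5 - 1026.5*I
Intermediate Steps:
m = -48 (m = -8*6 = -48)
U = 13/2 (U = -½ + (4 + 6*(-4*(-1)))/4 = -½ + (4 + 6*4)/4 = -½ + (4 + 24)/4 = -½ + (¼)*28 = -½ + 7 = 13/2 ≈ 6.5000)
c = I*√53 (c = √(-48 - 5) = √(-53) = I*√53 ≈ 7.2801*I)
s(C) = I*√53
(U + s(-2))*(-141) = (13/2 + I*√53)*(-141) = -1833/2 - 141*I*√53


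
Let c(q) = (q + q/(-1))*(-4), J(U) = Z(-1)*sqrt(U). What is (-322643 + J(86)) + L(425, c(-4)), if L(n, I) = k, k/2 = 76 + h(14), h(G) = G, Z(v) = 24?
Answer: -322463 + 24*sqrt(86) ≈ -3.2224e+5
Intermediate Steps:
J(U) = 24*sqrt(U)
k = 180 (k = 2*(76 + 14) = 2*90 = 180)
c(q) = 0 (c(q) = (q + q*(-1))*(-4) = (q - q)*(-4) = 0*(-4) = 0)
L(n, I) = 180
(-322643 + J(86)) + L(425, c(-4)) = (-322643 + 24*sqrt(86)) + 180 = -322463 + 24*sqrt(86)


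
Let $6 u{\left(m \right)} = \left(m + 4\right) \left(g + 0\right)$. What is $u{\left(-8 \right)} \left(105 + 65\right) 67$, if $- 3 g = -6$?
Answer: $- \frac{45560}{3} \approx -15187.0$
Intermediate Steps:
$g = 2$ ($g = \left(- \frac{1}{3}\right) \left(-6\right) = 2$)
$u{\left(m \right)} = \frac{4}{3} + \frac{m}{3}$ ($u{\left(m \right)} = \frac{\left(m + 4\right) \left(2 + 0\right)}{6} = \frac{\left(4 + m\right) 2}{6} = \frac{8 + 2 m}{6} = \frac{4}{3} + \frac{m}{3}$)
$u{\left(-8 \right)} \left(105 + 65\right) 67 = \left(\frac{4}{3} + \frac{1}{3} \left(-8\right)\right) \left(105 + 65\right) 67 = \left(\frac{4}{3} - \frac{8}{3}\right) 170 \cdot 67 = \left(- \frac{4}{3}\right) 170 \cdot 67 = \left(- \frac{680}{3}\right) 67 = - \frac{45560}{3}$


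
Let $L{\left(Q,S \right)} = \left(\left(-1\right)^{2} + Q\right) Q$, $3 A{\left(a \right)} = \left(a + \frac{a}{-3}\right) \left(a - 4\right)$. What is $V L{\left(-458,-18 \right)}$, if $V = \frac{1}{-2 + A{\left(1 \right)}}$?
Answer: $- \frac{313959}{4} \approx -78490.0$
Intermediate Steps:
$A{\left(a \right)} = \frac{2 a \left(-4 + a\right)}{9}$ ($A{\left(a \right)} = \frac{\left(a + \frac{a}{-3}\right) \left(a - 4\right)}{3} = \frac{\left(a + a \left(- \frac{1}{3}\right)\right) \left(-4 + a\right)}{3} = \frac{\left(a - \frac{a}{3}\right) \left(-4 + a\right)}{3} = \frac{\frac{2 a}{3} \left(-4 + a\right)}{3} = \frac{\frac{2}{3} a \left(-4 + a\right)}{3} = \frac{2 a \left(-4 + a\right)}{9}$)
$L{\left(Q,S \right)} = Q \left(1 + Q\right)$ ($L{\left(Q,S \right)} = \left(1 + Q\right) Q = Q \left(1 + Q\right)$)
$V = - \frac{3}{8}$ ($V = \frac{1}{-2 + \frac{2}{9} \cdot 1 \left(-4 + 1\right)} = \frac{1}{-2 + \frac{2}{9} \cdot 1 \left(-3\right)} = \frac{1}{-2 - \frac{2}{3}} = \frac{1}{- \frac{8}{3}} = - \frac{3}{8} \approx -0.375$)
$V L{\left(-458,-18 \right)} = - \frac{3 \left(- 458 \left(1 - 458\right)\right)}{8} = - \frac{3 \left(\left(-458\right) \left(-457\right)\right)}{8} = \left(- \frac{3}{8}\right) 209306 = - \frac{313959}{4}$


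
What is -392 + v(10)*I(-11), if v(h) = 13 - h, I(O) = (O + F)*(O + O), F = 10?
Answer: -326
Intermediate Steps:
I(O) = 2*O*(10 + O) (I(O) = (O + 10)*(O + O) = (10 + O)*(2*O) = 2*O*(10 + O))
-392 + v(10)*I(-11) = -392 + (13 - 1*10)*(2*(-11)*(10 - 11)) = -392 + (13 - 10)*(2*(-11)*(-1)) = -392 + 3*22 = -392 + 66 = -326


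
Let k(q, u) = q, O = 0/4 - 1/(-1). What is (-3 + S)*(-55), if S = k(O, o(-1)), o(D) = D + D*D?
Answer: 110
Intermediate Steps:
O = 1 (O = 0*(¼) - 1*(-1) = 0 + 1 = 1)
o(D) = D + D²
S = 1
(-3 + S)*(-55) = (-3 + 1)*(-55) = -2*(-55) = 110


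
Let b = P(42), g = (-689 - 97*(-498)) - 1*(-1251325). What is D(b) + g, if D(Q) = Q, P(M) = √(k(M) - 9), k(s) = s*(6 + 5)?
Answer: 1298942 + √453 ≈ 1.2990e+6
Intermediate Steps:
k(s) = 11*s (k(s) = s*11 = 11*s)
g = 1298942 (g = (-689 + 48306) + 1251325 = 47617 + 1251325 = 1298942)
P(M) = √(-9 + 11*M) (P(M) = √(11*M - 9) = √(-9 + 11*M))
b = √453 (b = √(-9 + 11*42) = √(-9 + 462) = √453 ≈ 21.284)
D(b) + g = √453 + 1298942 = 1298942 + √453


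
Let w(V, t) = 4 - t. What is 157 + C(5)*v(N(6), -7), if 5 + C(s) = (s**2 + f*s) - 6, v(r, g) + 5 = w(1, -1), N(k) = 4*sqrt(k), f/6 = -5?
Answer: 157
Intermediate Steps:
f = -30 (f = 6*(-5) = -30)
v(r, g) = 0 (v(r, g) = -5 + (4 - 1*(-1)) = -5 + (4 + 1) = -5 + 5 = 0)
C(s) = -11 + s**2 - 30*s (C(s) = -5 + ((s**2 - 30*s) - 6) = -5 + (-6 + s**2 - 30*s) = -11 + s**2 - 30*s)
157 + C(5)*v(N(6), -7) = 157 + (-11 + 5**2 - 30*5)*0 = 157 + (-11 + 25 - 150)*0 = 157 - 136*0 = 157 + 0 = 157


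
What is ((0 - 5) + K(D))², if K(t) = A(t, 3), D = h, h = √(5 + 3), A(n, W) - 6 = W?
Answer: 16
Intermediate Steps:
A(n, W) = 6 + W
h = 2*√2 (h = √8 = 2*√2 ≈ 2.8284)
D = 2*√2 ≈ 2.8284
K(t) = 9 (K(t) = 6 + 3 = 9)
((0 - 5) + K(D))² = ((0 - 5) + 9)² = (-5 + 9)² = 4² = 16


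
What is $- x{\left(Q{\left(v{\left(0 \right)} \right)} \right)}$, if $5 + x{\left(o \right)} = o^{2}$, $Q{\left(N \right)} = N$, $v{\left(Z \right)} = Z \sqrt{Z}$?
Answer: $5$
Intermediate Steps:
$v{\left(Z \right)} = Z^{\frac{3}{2}}$
$x{\left(o \right)} = -5 + o^{2}$
$- x{\left(Q{\left(v{\left(0 \right)} \right)} \right)} = - (-5 + \left(0^{\frac{3}{2}}\right)^{2}) = - (-5 + 0^{2}) = - (-5 + 0) = \left(-1\right) \left(-5\right) = 5$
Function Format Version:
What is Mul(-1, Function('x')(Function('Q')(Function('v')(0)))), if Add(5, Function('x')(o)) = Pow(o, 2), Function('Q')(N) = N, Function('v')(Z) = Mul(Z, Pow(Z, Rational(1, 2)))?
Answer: 5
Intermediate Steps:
Function('v')(Z) = Pow(Z, Rational(3, 2))
Function('x')(o) = Add(-5, Pow(o, 2))
Mul(-1, Function('x')(Function('Q')(Function('v')(0)))) = Mul(-1, Add(-5, Pow(Pow(0, Rational(3, 2)), 2))) = Mul(-1, Add(-5, Pow(0, 2))) = Mul(-1, Add(-5, 0)) = Mul(-1, -5) = 5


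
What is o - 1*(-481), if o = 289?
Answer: 770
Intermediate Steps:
o - 1*(-481) = 289 - 1*(-481) = 289 + 481 = 770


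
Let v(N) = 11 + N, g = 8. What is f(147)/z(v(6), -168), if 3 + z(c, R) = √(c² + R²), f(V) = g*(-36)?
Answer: -108/3563 - 36*√28513/3563 ≈ -1.7364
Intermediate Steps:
f(V) = -288 (f(V) = 8*(-36) = -288)
z(c, R) = -3 + √(R² + c²) (z(c, R) = -3 + √(c² + R²) = -3 + √(R² + c²))
f(147)/z(v(6), -168) = -288/(-3 + √((-168)² + (11 + 6)²)) = -288/(-3 + √(28224 + 17²)) = -288/(-3 + √(28224 + 289)) = -288/(-3 + √28513)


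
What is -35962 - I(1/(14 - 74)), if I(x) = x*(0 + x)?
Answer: -129463201/3600 ≈ -35962.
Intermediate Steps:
I(x) = x² (I(x) = x*x = x²)
-35962 - I(1/(14 - 74)) = -35962 - (1/(14 - 74))² = -35962 - (1/(-60))² = -35962 - (-1/60)² = -35962 - 1*1/3600 = -35962 - 1/3600 = -129463201/3600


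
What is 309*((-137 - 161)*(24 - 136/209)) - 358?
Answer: -449434982/209 ≈ -2.1504e+6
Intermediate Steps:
309*((-137 - 161)*(24 - 136/209)) - 358 = 309*(-298*(24 - 136*1/209)) - 358 = 309*(-298*(24 - 136/209)) - 358 = 309*(-298*4880/209) - 358 = 309*(-1454240/209) - 358 = -449360160/209 - 358 = -449434982/209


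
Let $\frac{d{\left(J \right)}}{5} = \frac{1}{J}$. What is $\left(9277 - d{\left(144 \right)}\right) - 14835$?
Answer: $- \frac{800357}{144} \approx -5558.0$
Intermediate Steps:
$d{\left(J \right)} = \frac{5}{J}$
$\left(9277 - d{\left(144 \right)}\right) - 14835 = \left(9277 - \frac{5}{144}\right) - 14835 = \frac{1335883}{144} - 14835 = - \frac{800357}{144}$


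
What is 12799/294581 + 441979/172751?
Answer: 132409655848/50889162331 ≈ 2.6019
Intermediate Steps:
12799/294581 + 441979/172751 = 132409655848/50889162331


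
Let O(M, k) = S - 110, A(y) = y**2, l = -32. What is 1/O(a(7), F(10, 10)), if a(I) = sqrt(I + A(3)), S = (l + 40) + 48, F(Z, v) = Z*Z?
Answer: -1/54 ≈ -0.018519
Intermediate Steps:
F(Z, v) = Z**2
S = 56 (S = (-32 + 40) + 48 = 8 + 48 = 56)
a(I) = sqrt(9 + I) (a(I) = sqrt(I + 3**2) = sqrt(I + 9) = sqrt(9 + I))
O(M, k) = -54 (O(M, k) = 56 - 110 = -54)
1/O(a(7), F(10, 10)) = 1/(-54) = -1/54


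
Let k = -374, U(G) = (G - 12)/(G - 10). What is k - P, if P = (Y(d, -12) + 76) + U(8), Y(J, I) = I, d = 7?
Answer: -440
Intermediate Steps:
U(G) = (-12 + G)/(-10 + G)
P = 66 (P = (-12 + 76) + (-12 + 8)/(-10 + 8) = 64 - 4/(-2) = 64 - ½*(-4) = 64 + 2 = 66)
k - P = -374 - 1*66 = -374 - 66 = -440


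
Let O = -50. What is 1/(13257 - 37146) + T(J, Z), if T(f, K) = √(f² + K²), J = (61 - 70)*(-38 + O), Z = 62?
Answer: -1/23889 + 2*√157777 ≈ 794.42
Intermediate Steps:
J = 792 (J = (61 - 70)*(-38 - 50) = -9*(-88) = 792)
T(f, K) = √(K² + f²)
1/(13257 - 37146) + T(J, Z) = 1/(13257 - 37146) + √(62² + 792²) = 1/(-23889) + √(3844 + 627264) = -1/23889 + √631108 = -1/23889 + 2*√157777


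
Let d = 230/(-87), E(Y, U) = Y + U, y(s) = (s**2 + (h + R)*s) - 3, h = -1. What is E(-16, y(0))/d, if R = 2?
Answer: 1653/230 ≈ 7.1870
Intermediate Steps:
y(s) = -3 + s + s**2 (y(s) = (s**2 + (-1 + 2)*s) - 3 = (s**2 + 1*s) - 3 = (s**2 + s) - 3 = (s + s**2) - 3 = -3 + s + s**2)
E(Y, U) = U + Y
d = -230/87 (d = 230*(-1/87) = -230/87 ≈ -2.6437)
E(-16, y(0))/d = ((-3 + 0 + 0**2) - 16)/(-230/87) = ((-3 + 0 + 0) - 16)*(-87/230) = (-3 - 16)*(-87/230) = -19*(-87/230) = 1653/230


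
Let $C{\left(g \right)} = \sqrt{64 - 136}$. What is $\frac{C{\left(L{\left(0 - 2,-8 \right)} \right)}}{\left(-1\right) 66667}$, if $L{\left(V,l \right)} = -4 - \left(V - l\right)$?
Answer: $- \frac{6 i \sqrt{2}}{66667} \approx - 0.00012728 i$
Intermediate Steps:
$L{\left(V,l \right)} = -4 + l - V$ ($L{\left(V,l \right)} = -4 - \left(V - l\right) = -4 + l - V$)
$C{\left(g \right)} = 6 i \sqrt{2}$ ($C{\left(g \right)} = \sqrt{-72} = 6 i \sqrt{2}$)
$\frac{C{\left(L{\left(0 - 2,-8 \right)} \right)}}{\left(-1\right) 66667} = \frac{6 i \sqrt{2}}{\left(-1\right) 66667} = \frac{6 i \sqrt{2}}{-66667} = 6 i \sqrt{2} \left(- \frac{1}{66667}\right) = - \frac{6 i \sqrt{2}}{66667}$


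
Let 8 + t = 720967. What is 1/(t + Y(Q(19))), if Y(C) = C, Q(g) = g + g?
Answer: 1/720997 ≈ 1.3870e-6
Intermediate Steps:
Q(g) = 2*g
t = 720959 (t = -8 + 720967 = 720959)
1/(t + Y(Q(19))) = 1/(720959 + 2*19) = 1/(720959 + 38) = 1/720997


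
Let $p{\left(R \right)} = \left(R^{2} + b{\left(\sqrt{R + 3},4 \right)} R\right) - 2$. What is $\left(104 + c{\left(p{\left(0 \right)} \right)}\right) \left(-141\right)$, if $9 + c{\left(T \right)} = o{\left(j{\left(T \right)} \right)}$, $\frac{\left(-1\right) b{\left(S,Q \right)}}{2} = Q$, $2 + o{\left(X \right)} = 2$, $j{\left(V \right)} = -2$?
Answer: $-13395$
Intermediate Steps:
$o{\left(X \right)} = 0$ ($o{\left(X \right)} = -2 + 2 = 0$)
$b{\left(S,Q \right)} = - 2 Q$
$p{\left(R \right)} = -2 + R^{2} - 8 R$ ($p{\left(R \right)} = \left(R^{2} + \left(-2\right) 4 R\right) - 2 = \left(R^{2} - 8 R\right) - 2 = -2 + R^{2} - 8 R$)
$c{\left(T \right)} = -9$ ($c{\left(T \right)} = -9 + 0 = -9$)
$\left(104 + c{\left(p{\left(0 \right)} \right)}\right) \left(-141\right) = \left(104 - 9\right) \left(-141\right) = 95 \left(-141\right) = -13395$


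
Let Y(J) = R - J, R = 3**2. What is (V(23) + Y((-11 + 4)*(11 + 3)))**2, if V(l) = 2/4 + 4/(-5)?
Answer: 1138489/100 ≈ 11385.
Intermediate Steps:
R = 9
Y(J) = 9 - J
V(l) = -3/10 (V(l) = 2*(1/4) + 4*(-1/5) = 1/2 - 4/5 = -3/10)
(V(23) + Y((-11 + 4)*(11 + 3)))**2 = (-3/10 + (9 - (-11 + 4)*(11 + 3)))**2 = (-3/10 + (9 - (-7)*14))**2 = (-3/10 + (9 - 1*(-98)))**2 = (-3/10 + (9 + 98))**2 = (-3/10 + 107)**2 = (1067/10)**2 = 1138489/100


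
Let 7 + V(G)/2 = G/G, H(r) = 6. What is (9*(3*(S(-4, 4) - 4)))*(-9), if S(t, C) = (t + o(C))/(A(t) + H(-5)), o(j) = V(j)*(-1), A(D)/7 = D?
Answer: 11664/11 ≈ 1060.4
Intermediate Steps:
V(G) = -12 (V(G) = -14 + 2*(G/G) = -14 + 2*1 = -14 + 2 = -12)
A(D) = 7*D
o(j) = 12 (o(j) = -12*(-1) = 12)
S(t, C) = (12 + t)/(6 + 7*t) (S(t, C) = (t + 12)/(7*t + 6) = (12 + t)/(6 + 7*t))
(9*(3*(S(-4, 4) - 4)))*(-9) = (9*(3*((12 - 4)/(6 + 7*(-4)) - 4)))*(-9) = (9*(3*(8/(6 - 28) - 4)))*(-9) = (9*(3*(8/(-22) - 4)))*(-9) = (9*(3*(-1/22*8 - 4)))*(-9) = (9*(3*(-4/11 - 4)))*(-9) = (9*(3*(-48/11)))*(-9) = (9*(-144/11))*(-9) = -1296/11*(-9) = 11664/11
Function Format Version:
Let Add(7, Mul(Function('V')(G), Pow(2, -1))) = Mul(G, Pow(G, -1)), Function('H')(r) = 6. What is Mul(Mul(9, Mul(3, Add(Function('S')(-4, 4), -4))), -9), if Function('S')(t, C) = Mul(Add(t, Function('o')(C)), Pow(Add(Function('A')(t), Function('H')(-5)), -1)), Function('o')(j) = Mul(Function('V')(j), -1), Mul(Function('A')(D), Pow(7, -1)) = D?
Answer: Rational(11664, 11) ≈ 1060.4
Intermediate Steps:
Function('V')(G) = -12 (Function('V')(G) = Add(-14, Mul(2, Mul(G, Pow(G, -1)))) = Add(-14, Mul(2, 1)) = Add(-14, 2) = -12)
Function('A')(D) = Mul(7, D)
Function('o')(j) = 12 (Function('o')(j) = Mul(-12, -1) = 12)
Function('S')(t, C) = Mul(Pow(Add(6, Mul(7, t)), -1), Add(12, t)) (Function('S')(t, C) = Mul(Add(t, 12), Pow(Add(Mul(7, t), 6), -1)) = Mul(Add(12, t), Pow(Add(6, Mul(7, t)), -1)) = Mul(Pow(Add(6, Mul(7, t)), -1), Add(12, t)))
Mul(Mul(9, Mul(3, Add(Function('S')(-4, 4), -4))), -9) = Mul(Mul(9, Mul(3, Add(Mul(Pow(Add(6, Mul(7, -4)), -1), Add(12, -4)), -4))), -9) = Mul(Mul(9, Mul(3, Add(Mul(Pow(Add(6, -28), -1), 8), -4))), -9) = Mul(Mul(9, Mul(3, Add(Mul(Pow(-22, -1), 8), -4))), -9) = Mul(Mul(9, Mul(3, Add(Mul(Rational(-1, 22), 8), -4))), -9) = Mul(Mul(9, Mul(3, Add(Rational(-4, 11), -4))), -9) = Mul(Mul(9, Mul(3, Rational(-48, 11))), -9) = Mul(Mul(9, Rational(-144, 11)), -9) = Mul(Rational(-1296, 11), -9) = Rational(11664, 11)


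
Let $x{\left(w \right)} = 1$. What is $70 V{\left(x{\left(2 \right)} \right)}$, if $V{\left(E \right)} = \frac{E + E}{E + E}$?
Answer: $70$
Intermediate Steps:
$V{\left(E \right)} = 1$ ($V{\left(E \right)} = \frac{2 E}{2 E} = 2 E \frac{1}{2 E} = 1$)
$70 V{\left(x{\left(2 \right)} \right)} = 70 \cdot 1 = 70$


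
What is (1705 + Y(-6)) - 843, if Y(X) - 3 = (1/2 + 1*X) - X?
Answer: 1731/2 ≈ 865.50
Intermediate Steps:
Y(X) = 7/2 (Y(X) = 3 + ((1/2 + 1*X) - X) = 3 + ((½ + X) - X) = 3 + ½ = 7/2)
(1705 + Y(-6)) - 843 = (1705 + 7/2) - 843 = 3417/2 - 843 = 1731/2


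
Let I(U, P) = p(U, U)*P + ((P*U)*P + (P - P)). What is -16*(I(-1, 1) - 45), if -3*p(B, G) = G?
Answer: 2192/3 ≈ 730.67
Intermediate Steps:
p(B, G) = -G/3
I(U, P) = U*P² - P*U/3 (I(U, P) = (-U/3)*P + ((P*U)*P + (P - P)) = -P*U/3 + (U*P² + 0) = -P*U/3 + U*P² = U*P² - P*U/3)
-16*(I(-1, 1) - 45) = -16*((⅓)*1*(-1)*(-1 + 3*1) - 45) = -16*((⅓)*1*(-1)*(-1 + 3) - 45) = -16*((⅓)*1*(-1)*2 - 45) = -16*(-⅔ - 45) = -16*(-137/3) = 2192/3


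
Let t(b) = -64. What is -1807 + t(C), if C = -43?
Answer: -1871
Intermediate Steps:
-1807 + t(C) = -1807 - 64 = -1871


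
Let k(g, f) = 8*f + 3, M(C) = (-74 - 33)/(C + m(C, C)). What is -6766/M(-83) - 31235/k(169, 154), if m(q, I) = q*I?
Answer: 11373532383/26429 ≈ 4.3034e+5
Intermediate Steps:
m(q, I) = I*q
M(C) = -107/(C + C²) (M(C) = (-74 - 33)/(C + C*C) = -107/(C + C²))
k(g, f) = 3 + 8*f
-6766/M(-83) - 31235/k(169, 154) = -6766/((-107/(-83*(1 - 83)))) - 31235/(3 + 8*154) = -6766/((-107*(-1/83)/(-82))) - 31235/(3 + 1232) = -6766/((-107*(-1/83)*(-1/82))) - 31235/1235 = -6766/(-107/6806) - 31235*1/1235 = -6766*(-6806/107) - 6247/247 = 46049396/107 - 6247/247 = 11373532383/26429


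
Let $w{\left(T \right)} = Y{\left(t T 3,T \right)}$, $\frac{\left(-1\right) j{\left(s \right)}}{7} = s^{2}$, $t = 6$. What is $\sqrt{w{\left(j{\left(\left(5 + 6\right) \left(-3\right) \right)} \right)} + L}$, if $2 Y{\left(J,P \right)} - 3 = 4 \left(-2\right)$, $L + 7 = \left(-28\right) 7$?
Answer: $\frac{i \sqrt{822}}{2} \approx 14.335 i$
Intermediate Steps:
$L = -203$ ($L = -7 - 196 = -203$)
$j{\left(s \right)} = - 7 s^{2}$
$Y{\left(J,P \right)} = - \frac{5}{2}$ ($Y{\left(J,P \right)} = \frac{3}{2} + \frac{4 \left(-2\right)}{2} = \frac{3}{2} + \frac{1}{2} \left(-8\right) = \frac{3}{2} - 4 = - \frac{5}{2}$)
$w{\left(T \right)} = - \frac{5}{2}$
$\sqrt{w{\left(j{\left(\left(5 + 6\right) \left(-3\right) \right)} \right)} + L} = \sqrt{- \frac{5}{2} - 203} = \sqrt{- \frac{411}{2}} = \frac{i \sqrt{822}}{2}$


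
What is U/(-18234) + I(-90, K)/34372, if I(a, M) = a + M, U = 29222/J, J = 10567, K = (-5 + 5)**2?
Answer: -4586374901/1655687880054 ≈ -0.0027701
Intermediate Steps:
K = 0 (K = 0**2 = 0)
U = 29222/10567 ≈ 2.7654
I(a, M) = M + a
U/(-18234) + I(-90, K)/34372 = (29222/10567)/(-18234) + (0 - 90)/34372 = (29222/10567)*(-1/18234) - 90*1/34372 = -14611/96339339 - 45/17186 = -4586374901/1655687880054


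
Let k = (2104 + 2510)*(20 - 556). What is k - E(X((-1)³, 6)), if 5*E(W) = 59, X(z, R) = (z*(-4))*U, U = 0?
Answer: -12365579/5 ≈ -2.4731e+6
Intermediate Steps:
X(z, R) = 0 (X(z, R) = (z*(-4))*0 = -4*z*0 = 0)
k = -2473104 (k = 4614*(-536) = -2473104)
E(W) = 59/5 (E(W) = (⅕)*59 = 59/5)
k - E(X((-1)³, 6)) = -2473104 - 1*59/5 = -2473104 - 59/5 = -12365579/5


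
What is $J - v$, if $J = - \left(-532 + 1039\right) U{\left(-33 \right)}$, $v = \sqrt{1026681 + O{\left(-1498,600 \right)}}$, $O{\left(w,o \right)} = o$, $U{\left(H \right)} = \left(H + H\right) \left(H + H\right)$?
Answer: $-2208492 - \sqrt{1027281} \approx -2.2095 \cdot 10^{6}$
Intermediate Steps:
$U{\left(H \right)} = 4 H^{2}$ ($U{\left(H \right)} = 2 H 2 H = 4 H^{2}$)
$v = \sqrt{1027281}$ ($v = \sqrt{1026681 + 600} = \sqrt{1027281} \approx 1013.5$)
$J = -2208492$ ($J = - \left(-532 + 1039\right) 4 \left(-33\right)^{2} = - 507 \cdot 4 \cdot 1089 = - 507 \cdot 4356 = \left(-1\right) 2208492 = -2208492$)
$J - v = -2208492 - \sqrt{1027281}$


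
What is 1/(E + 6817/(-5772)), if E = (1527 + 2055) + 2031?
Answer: 5772/32391419 ≈ 0.00017820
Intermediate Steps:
E = 5613 (E = 3582 + 2031 = 5613)
1/(E + 6817/(-5772)) = 1/(5613 + 6817/(-5772)) = 1/(5613 + 6817*(-1/5772)) = 1/(5613 - 6817/5772) = 1/(32391419/5772) = 5772/32391419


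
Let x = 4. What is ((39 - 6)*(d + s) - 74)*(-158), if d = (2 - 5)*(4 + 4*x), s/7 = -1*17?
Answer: 944998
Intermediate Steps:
s = -119 (s = 7*(-1*17) = 7*(-17) = -119)
d = -60 (d = (2 - 5)*(4 + 4*4) = -3*(4 + 16) = -3*20 = -60)
((39 - 6)*(d + s) - 74)*(-158) = ((39 - 6)*(-60 - 119) - 74)*(-158) = (33*(-179) - 74)*(-158) = (-5907 - 74)*(-158) = -5981*(-158) = 944998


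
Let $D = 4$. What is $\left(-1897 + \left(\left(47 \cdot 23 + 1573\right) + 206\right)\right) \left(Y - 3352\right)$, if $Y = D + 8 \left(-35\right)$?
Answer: $-3493764$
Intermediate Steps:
$Y = -276$ ($Y = 4 + 8 \left(-35\right) = 4 - 280 = -276$)
$\left(-1897 + \left(\left(47 \cdot 23 + 1573\right) + 206\right)\right) \left(Y - 3352\right) = \left(-1897 + \left(\left(47 \cdot 23 + 1573\right) + 206\right)\right) \left(-276 - 3352\right) = \left(-1897 + \left(\left(1081 + 1573\right) + 206\right)\right) \left(-3628\right) = \left(-1897 + \left(2654 + 206\right)\right) \left(-3628\right) = \left(-1897 + 2860\right) \left(-3628\right) = 963 \left(-3628\right) = -3493764$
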